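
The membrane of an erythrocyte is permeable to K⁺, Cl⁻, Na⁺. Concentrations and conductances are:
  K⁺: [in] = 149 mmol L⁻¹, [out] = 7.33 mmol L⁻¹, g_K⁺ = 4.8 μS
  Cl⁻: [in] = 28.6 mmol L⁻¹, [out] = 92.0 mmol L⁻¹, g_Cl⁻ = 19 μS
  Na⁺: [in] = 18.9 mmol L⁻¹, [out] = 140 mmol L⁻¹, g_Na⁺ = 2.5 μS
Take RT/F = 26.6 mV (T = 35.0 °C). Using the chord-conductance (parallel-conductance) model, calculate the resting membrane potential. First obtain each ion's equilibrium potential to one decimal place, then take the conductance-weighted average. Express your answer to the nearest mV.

-32 mV

E_K⁺ = (26.6/1)·ln(7.33/149) = -80.1 mV
E_Cl⁻ = (26.6/-1)·ln(92.0/28.6) = -31.1 mV
E_Na⁺ = (26.6/1)·ln(140/18.9) = 53.3 mV
Vm = (Σ gᵢEᵢ)/(Σ gᵢ) = (4.8·-80.1 + 19·-31.1 + 2.5·53.3) / (4.8 + 19 + 2.5)
= -842.13 / 26.3 = -32.02 mV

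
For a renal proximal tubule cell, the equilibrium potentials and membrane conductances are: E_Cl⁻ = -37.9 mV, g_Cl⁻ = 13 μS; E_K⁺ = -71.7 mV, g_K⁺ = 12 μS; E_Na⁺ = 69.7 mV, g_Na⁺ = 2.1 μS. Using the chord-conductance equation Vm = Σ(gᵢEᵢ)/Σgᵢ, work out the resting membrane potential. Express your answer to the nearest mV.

-45 mV

Σ gᵢEᵢ = 13·(-37.9) + 12·(-71.7) + 2.1·(69.7) = -1206.73
Σ gᵢ = 13 + 12 + 2.1 = 27.1
Vm = -1206.73 / 27.1 = -44.53 mV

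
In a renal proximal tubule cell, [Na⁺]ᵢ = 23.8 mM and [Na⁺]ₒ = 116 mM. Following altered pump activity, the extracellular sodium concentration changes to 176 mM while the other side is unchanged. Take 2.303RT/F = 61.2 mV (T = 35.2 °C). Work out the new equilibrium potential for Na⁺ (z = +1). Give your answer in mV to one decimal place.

53.2 mV

After the shift: [Na⁺]_out = 176, [Na⁺]_in = 23.8 mM.
E_new = (61.2/1)·log₁₀(176/23.8) = 61.20 · (0.8689) = 53.18 mV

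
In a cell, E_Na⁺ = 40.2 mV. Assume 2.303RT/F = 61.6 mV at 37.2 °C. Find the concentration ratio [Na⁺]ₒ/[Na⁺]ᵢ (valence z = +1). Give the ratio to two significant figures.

log₁₀([out]/[in]) = E·z/(61.6) = 40.2 × 1 / 61.6 = 0.6526
[out]/[in] = 10^(0.6526) = 4.494

4.5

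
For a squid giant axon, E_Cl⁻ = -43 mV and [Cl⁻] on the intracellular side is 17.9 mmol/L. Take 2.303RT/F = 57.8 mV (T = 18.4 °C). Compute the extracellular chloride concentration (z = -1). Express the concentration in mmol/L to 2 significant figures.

99 mmol/L

Nernst: E = (57.8/-1) · log₁₀([out]/[in]), so log₁₀([out]/[in]) = -43.0 × -1 / 57.8 = 0.7439.
[out]/[in] = 10^(0.7439) = 5.546.
[out] = 5.546 × 17.9 = 99.27 mmol/L.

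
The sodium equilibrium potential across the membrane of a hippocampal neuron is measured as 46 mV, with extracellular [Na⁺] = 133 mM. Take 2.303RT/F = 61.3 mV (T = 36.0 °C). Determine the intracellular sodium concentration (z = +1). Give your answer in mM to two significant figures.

24 mM

Nernst: E = (61.3/1) · log₁₀([out]/[in]), so log₁₀([out]/[in]) = 46.0 × 1 / 61.3 = 0.7504.
[out]/[in] = 10^(0.7504) = 5.629.
[in] = 133 / 5.629 = 23.63 mM.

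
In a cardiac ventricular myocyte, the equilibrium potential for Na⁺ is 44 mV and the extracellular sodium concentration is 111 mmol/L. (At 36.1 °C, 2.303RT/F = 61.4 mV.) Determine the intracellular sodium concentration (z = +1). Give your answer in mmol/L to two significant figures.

Nernst: E = (61.4/1) · log₁₀([out]/[in]), so log₁₀([out]/[in]) = 44.0 × 1 / 61.4 = 0.7166.
[out]/[in] = 10^(0.7166) = 5.207.
[in] = 111 / 5.207 = 21.32 mmol/L.

21 mmol/L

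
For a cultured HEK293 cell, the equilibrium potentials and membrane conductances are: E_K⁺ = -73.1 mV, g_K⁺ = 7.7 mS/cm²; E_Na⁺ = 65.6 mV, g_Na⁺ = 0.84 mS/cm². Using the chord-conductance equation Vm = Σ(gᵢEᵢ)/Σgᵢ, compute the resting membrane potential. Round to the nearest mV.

Σ gᵢEᵢ = 7.7·(-73.1) + 0.84·(65.6) = -507.77
Σ gᵢ = 7.7 + 0.84 = 8.54
Vm = -507.77 / 8.54 = -59.46 mV

-59 mV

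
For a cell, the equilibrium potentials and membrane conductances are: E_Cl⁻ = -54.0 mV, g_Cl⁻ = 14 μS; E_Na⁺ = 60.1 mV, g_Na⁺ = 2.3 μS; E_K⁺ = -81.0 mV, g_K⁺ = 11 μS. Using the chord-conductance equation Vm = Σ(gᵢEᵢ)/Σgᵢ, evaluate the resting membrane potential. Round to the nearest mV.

-55 mV

Σ gᵢEᵢ = 14·(-54.0) + 2.3·(60.1) + 11·(-81.0) = -1508.77
Σ gᵢ = 14 + 2.3 + 11 = 27.3
Vm = -1508.77 / 27.3 = -55.27 mV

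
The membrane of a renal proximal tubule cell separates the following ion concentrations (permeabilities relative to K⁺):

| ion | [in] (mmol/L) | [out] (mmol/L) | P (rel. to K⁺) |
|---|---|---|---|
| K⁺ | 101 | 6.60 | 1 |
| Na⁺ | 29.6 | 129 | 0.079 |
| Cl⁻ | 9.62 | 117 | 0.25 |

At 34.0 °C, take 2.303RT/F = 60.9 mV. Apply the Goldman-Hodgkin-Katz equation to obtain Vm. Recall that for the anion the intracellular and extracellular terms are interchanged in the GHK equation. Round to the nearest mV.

-51 mV

Vm = 60.9 · log₁₀[(Σ P·[cation]ₒ + Σ P·[anion]ᵢ) / (Σ P·[cation]ᵢ + Σ P·[anion]ₒ)]
Numerator = 1×6.60 + 0.079×129 + 0.25×9.62 = 19.2
Denominator = 1×101 + 0.079×29.6 + 0.25×117 = 132.6
Vm = 60.9 · log₁₀(0.14478) = 60.9 × (-0.8393) = -51.11 mV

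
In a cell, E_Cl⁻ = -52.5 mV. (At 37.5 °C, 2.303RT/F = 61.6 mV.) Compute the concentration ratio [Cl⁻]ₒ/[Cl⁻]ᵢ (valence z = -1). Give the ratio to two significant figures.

log₁₀([out]/[in]) = E·z/(61.6) = -52.5 × -1 / 61.6 = 0.8523
[out]/[in] = 10^(0.8523) = 7.117

7.1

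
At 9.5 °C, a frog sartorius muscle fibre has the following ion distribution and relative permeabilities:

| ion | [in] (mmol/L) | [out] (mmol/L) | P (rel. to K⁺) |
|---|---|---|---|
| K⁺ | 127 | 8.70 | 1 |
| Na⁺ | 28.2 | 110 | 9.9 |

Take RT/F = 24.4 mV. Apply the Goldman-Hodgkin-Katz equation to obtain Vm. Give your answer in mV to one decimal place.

24.3 mV

Vm = 24.4 · ln[(Σ P·[cation]ₒ + Σ P·[anion]ᵢ) / (Σ P·[cation]ᵢ + Σ P·[anion]ₒ)]
Numerator = 1×8.70 + 9.9×110 = 1098
Denominator = 1×127 + 9.9×28.2 = 406.2
Vm = 24.4 · ln(2.7025) = 24.4 × (0.9942) = 24.26 mV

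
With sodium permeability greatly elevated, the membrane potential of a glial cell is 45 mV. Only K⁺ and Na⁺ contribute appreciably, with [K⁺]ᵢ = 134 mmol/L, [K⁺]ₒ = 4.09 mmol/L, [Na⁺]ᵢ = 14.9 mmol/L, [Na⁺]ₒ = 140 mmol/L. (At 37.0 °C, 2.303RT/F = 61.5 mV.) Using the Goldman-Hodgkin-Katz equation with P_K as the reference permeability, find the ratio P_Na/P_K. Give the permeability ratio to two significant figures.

12

Let α = P_Na/P_K. GHK: Vm = 61.5·log₁₀[(Kₒ + α·Naₒ)/(Kᵢ + α·Naᵢ)].
10^(Vm/61.5) = 10^(45.0/61.5) = 5.3915
So 5.3915·(Kᵢ + α·Naᵢ) = Kₒ + α·Naₒ → α = (5.3915·134.0 − 4.09) / (140.0 − 5.3915·14.9)
α = (722.5 − 4.09) / (140.0 − 80.33) = 718.4/59.67 = 12.04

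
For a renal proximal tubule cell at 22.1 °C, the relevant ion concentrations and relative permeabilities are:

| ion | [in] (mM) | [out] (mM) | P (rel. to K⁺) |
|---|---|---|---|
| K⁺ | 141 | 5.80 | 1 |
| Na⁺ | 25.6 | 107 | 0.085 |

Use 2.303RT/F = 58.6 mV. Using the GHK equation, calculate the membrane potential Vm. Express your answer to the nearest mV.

Vm = 58.6 · log₁₀[(Σ P·[cation]ₒ + Σ P·[anion]ᵢ) / (Σ P·[cation]ᵢ + Σ P·[anion]ₒ)]
Numerator = 1×5.80 + 0.085×107 = 14.89
Denominator = 1×141 + 0.085×25.6 = 143.2
Vm = 58.6 · log₁₀(0.10403) = 58.6 × (-0.9828) = -57.59 mV

-58 mV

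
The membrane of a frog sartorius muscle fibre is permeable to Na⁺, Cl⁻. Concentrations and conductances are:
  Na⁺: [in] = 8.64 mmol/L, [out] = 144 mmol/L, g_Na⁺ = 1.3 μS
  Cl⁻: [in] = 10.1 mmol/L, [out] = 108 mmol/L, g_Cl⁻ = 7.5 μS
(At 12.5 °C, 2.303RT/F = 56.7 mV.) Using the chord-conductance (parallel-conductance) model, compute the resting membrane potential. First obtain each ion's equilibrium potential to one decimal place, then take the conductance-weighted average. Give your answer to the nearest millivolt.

-40 mV

E_Na⁺ = (56.7/1)·log₁₀(144/8.64) = 69.3 mV
E_Cl⁻ = (56.7/-1)·log₁₀(108/10.1) = -58.4 mV
Vm = (Σ gᵢEᵢ)/(Σ gᵢ) = (1.3·69.3 + 7.5·-58.4) / (1.3 + 7.5)
= -347.91 / 8.8 = -39.54 mV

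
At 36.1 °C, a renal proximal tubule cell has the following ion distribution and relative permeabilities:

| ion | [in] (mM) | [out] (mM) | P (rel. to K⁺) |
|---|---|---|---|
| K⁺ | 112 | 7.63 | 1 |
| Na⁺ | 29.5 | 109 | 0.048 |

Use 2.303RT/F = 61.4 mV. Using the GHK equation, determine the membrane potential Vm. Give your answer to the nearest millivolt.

Vm = 61.4 · log₁₀[(Σ P·[cation]ₒ + Σ P·[anion]ᵢ) / (Σ P·[cation]ᵢ + Σ P·[anion]ₒ)]
Numerator = 1×7.63 + 0.048×109 = 12.86
Denominator = 1×112 + 0.048×29.5 = 113.4
Vm = 61.4 · log₁₀(0.11341) = 61.4 × (-0.9454) = -58.05 mV

-58 mV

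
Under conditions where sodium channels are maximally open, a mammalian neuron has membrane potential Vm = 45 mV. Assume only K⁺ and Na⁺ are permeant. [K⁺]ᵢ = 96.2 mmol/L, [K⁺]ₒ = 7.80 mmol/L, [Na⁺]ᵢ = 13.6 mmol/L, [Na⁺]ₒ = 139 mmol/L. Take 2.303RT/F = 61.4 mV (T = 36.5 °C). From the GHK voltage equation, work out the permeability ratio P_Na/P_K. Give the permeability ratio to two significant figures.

7.8

Let α = P_Na/P_K. GHK: Vm = 61.4·log₁₀[(Kₒ + α·Naₒ)/(Kᵢ + α·Naᵢ)].
10^(Vm/61.4) = 10^(45.0/61.4) = 5.4063
So 5.4063·(Kᵢ + α·Naᵢ) = Kₒ + α·Naₒ → α = (5.4063·96.2 − 7.8) / (139.0 − 5.4063·13.6)
α = (520.1 − 7.8) / (139.0 − 73.53) = 512.3/65.47 = 7.824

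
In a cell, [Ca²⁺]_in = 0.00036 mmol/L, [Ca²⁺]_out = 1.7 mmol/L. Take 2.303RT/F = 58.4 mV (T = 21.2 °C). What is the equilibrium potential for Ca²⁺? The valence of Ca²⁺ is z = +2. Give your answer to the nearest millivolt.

107 mV

E = (58.4/z) · log₁₀([Ca²⁺]_out/[Ca²⁺]_in) with z = +2.
= (58.4/2) · log₁₀(1.7/0.00036) = 29.20 · log₁₀(4722)
= 29.20 · (3.6741) = 107.29 mV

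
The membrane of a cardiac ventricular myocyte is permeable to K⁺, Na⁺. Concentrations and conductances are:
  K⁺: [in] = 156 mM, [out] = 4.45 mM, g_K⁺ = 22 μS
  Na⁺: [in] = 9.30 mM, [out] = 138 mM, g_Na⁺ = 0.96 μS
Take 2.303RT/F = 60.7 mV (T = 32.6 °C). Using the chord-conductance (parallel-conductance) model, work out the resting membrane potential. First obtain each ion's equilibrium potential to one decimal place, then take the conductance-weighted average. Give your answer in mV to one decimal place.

E_K⁺ = (60.7/1)·log₁₀(4.45/156) = -93.8 mV
E_Na⁺ = (60.7/1)·log₁₀(138/9.30) = 71.1 mV
Vm = (Σ gᵢEᵢ)/(Σ gᵢ) = (22·-93.8 + 0.96·71.1) / (22 + 0.96)
= -1995.34 / 22.96 = -86.91 mV

-86.9 mV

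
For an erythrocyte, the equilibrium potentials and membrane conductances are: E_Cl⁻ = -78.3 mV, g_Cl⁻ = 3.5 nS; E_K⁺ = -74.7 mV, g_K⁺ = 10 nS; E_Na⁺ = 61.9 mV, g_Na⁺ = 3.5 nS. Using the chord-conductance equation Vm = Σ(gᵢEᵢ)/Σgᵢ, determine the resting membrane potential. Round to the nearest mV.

-47 mV

Σ gᵢEᵢ = 3.5·(-78.3) + 10·(-74.7) + 3.5·(61.9) = -804.40
Σ gᵢ = 3.5 + 10 + 3.5 = 17
Vm = -804.40 / 17 = -47.32 mV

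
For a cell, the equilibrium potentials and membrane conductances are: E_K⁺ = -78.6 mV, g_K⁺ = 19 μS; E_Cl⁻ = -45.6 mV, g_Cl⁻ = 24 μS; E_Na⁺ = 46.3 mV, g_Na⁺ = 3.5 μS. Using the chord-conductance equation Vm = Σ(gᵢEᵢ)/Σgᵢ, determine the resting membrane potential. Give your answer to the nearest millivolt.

-52 mV

Σ gᵢEᵢ = 19·(-78.6) + 24·(-45.6) + 3.5·(46.3) = -2425.75
Σ gᵢ = 19 + 24 + 3.5 = 46.5
Vm = -2425.75 / 46.5 = -52.17 mV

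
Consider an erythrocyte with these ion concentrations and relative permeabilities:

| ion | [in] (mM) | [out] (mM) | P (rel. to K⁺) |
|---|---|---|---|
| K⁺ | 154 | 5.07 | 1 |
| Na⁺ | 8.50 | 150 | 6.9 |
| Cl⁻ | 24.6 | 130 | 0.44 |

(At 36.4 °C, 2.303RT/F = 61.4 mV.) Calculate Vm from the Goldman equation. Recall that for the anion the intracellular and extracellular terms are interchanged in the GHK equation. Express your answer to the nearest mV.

36 mV

Vm = 61.4 · log₁₀[(Σ P·[cation]ₒ + Σ P·[anion]ᵢ) / (Σ P·[cation]ᵢ + Σ P·[anion]ₒ)]
Numerator = 1×5.07 + 6.9×150 + 0.44×24.6 = 1051
Denominator = 1×154 + 6.9×8.50 + 0.44×130 = 269.9
Vm = 61.4 · log₁₀(3.8944) = 61.4 × (0.5904) = 36.25 mV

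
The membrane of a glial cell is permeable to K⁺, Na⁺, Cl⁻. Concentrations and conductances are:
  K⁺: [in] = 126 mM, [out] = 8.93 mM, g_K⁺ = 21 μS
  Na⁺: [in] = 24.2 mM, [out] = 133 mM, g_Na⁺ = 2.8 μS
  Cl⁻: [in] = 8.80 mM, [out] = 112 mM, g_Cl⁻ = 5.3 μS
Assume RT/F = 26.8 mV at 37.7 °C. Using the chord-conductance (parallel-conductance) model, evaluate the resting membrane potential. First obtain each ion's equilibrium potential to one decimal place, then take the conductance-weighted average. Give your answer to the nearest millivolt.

-59 mV

E_K⁺ = (26.8/1)·ln(8.93/126) = -70.9 mV
E_Na⁺ = (26.8/1)·ln(133/24.2) = 45.7 mV
E_Cl⁻ = (26.8/-1)·ln(112/8.80) = -68.2 mV
Vm = (Σ gᵢEᵢ)/(Σ gᵢ) = (21·-70.9 + 2.8·45.7 + 5.3·-68.2) / (21 + 2.8 + 5.3)
= -1722.40 / 29.1 = -59.19 mV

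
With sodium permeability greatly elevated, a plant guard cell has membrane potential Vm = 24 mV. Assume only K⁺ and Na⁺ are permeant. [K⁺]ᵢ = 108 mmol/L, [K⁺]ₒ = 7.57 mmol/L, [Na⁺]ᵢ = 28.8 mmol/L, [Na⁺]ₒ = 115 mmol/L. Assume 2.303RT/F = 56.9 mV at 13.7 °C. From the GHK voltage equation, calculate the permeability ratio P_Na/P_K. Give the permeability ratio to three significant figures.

7.13

Let α = P_Na/P_K. GHK: Vm = 56.9·log₁₀[(Kₒ + α·Naₒ)/(Kᵢ + α·Naᵢ)].
10^(Vm/56.9) = 10^(24.0/56.9) = 2.6411
So 2.6411·(Kᵢ + α·Naᵢ) = Kₒ + α·Naₒ → α = (2.6411·108.0 − 7.57) / (115.0 − 2.6411·28.8)
α = (285.2 − 7.57) / (115.0 − 76.07) = 277.7/38.93 = 7.132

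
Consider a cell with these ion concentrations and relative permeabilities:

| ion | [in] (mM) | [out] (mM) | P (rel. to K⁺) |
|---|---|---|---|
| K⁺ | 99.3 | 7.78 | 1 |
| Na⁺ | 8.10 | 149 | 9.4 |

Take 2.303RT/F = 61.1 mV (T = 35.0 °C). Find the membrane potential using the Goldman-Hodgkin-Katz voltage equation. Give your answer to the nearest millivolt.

55 mV

Vm = 61.1 · log₁₀[(Σ P·[cation]ₒ + Σ P·[anion]ᵢ) / (Σ P·[cation]ᵢ + Σ P·[anion]ₒ)]
Numerator = 1×7.78 + 9.4×149 = 1408
Denominator = 1×99.3 + 9.4×8.10 = 175.4
Vm = 61.1 · log₁₀(8.0277) = 61.1 × (0.9046) = 55.27 mV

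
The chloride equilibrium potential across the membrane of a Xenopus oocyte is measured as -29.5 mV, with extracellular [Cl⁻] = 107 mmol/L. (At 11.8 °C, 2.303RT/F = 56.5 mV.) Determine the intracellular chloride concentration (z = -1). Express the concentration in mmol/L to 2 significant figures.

Nernst: E = (56.5/-1) · log₁₀([out]/[in]), so log₁₀([out]/[in]) = -29.5 × -1 / 56.5 = 0.5221.
[out]/[in] = 10^(0.5221) = 3.328.
[in] = 107 / 3.328 = 32.16 mmol/L.

32 mmol/L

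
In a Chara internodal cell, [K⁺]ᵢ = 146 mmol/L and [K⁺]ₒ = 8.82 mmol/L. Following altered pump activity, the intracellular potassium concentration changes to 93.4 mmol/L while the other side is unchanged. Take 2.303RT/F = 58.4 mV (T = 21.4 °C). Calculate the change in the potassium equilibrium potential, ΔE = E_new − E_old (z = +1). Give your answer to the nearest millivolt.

E_old = (58.4/1)·log₁₀(8.82/146) = -71.18 mV
E_new = (58.4/1)·log₁₀(8.82/93.4) = -59.85 mV
ΔE = -59.85 − (-71.18) = 11.33 mV

11 mV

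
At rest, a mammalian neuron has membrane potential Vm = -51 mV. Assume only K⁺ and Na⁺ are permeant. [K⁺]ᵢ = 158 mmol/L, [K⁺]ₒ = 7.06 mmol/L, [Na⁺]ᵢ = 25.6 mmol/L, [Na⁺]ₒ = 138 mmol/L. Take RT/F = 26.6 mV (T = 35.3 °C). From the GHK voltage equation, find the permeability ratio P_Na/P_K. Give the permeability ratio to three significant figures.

0.120

Let α = P_Na/P_K. GHK: Vm = 26.6·ln[(Kₒ + α·Naₒ)/(Kᵢ + α·Naᵢ)].
e^(Vm/26.6) = e^(-51.0/26.6) = 0.147
So 0.147·(Kᵢ + α·Naᵢ) = Kₒ + α·Naₒ → α = (0.147·158.0 − 7.06) / (138.0 − 0.147·25.6)
α = (23.23 − 7.06) / (138.0 − 3.763) = 16.17/134.2 = 0.1204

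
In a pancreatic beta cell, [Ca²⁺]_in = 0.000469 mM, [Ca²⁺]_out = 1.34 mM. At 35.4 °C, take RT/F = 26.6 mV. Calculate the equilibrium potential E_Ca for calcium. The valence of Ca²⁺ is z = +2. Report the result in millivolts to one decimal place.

105.8 mV

E = (26.6/z) · ln([Ca²⁺]_out/[Ca²⁺]_in) with z = +2.
= (26.6/2) · ln(1.34/0.000469) = 13.30 · ln(2857)
= 13.30 · (7.9576) = 105.84 mV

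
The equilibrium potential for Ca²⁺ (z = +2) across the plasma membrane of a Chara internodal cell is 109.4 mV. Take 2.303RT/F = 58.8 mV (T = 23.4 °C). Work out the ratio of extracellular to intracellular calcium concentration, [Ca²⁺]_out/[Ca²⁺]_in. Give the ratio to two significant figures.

log₁₀([out]/[in]) = E·z/(58.8) = 109.4 × 2 / 58.8 = 3.7211
[out]/[in] = 10^(3.7211) = 5261

5300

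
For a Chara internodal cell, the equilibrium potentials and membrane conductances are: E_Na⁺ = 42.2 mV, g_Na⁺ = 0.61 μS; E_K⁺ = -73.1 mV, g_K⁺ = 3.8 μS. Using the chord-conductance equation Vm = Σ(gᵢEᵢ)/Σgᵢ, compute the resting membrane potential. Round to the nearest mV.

Σ gᵢEᵢ = 0.61·(42.2) + 3.8·(-73.1) = -252.04
Σ gᵢ = 0.61 + 3.8 = 4.41
Vm = -252.04 / 4.41 = -57.15 mV

-57 mV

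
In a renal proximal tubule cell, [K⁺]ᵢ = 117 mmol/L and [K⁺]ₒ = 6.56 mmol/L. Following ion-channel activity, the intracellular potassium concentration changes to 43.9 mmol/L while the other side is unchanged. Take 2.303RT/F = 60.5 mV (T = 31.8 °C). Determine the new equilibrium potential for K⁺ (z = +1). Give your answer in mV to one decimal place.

-49.9 mV

After the shift: [K⁺]_out = 6.56, [K⁺]_in = 43.9 mmol/L.
E_new = (60.5/1)·log₁₀(6.56/43.9) = 60.50 · (-0.8256) = -49.95 mV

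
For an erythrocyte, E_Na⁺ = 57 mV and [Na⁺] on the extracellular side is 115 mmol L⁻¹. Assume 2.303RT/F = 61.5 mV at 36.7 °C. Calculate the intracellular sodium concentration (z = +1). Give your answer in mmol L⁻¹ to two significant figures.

14 mmol L⁻¹

Nernst: E = (61.5/1) · log₁₀([out]/[in]), so log₁₀([out]/[in]) = 57.0 × 1 / 61.5 = 0.9268.
[out]/[in] = 10^(0.9268) = 8.449.
[in] = 115 / 8.449 = 13.61 mmol L⁻¹.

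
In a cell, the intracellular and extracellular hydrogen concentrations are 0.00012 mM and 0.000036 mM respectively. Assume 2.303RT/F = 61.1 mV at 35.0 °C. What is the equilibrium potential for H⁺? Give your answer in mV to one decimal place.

-31.9 mV

E = (61.1/z) · log₁₀([H⁺]_out/[H⁺]_in) with z = +1.
= (61.1/1) · log₁₀(0.000036/0.00012) = 61.10 · log₁₀(0.3)
= 61.10 · (-0.5229) = -31.95 mV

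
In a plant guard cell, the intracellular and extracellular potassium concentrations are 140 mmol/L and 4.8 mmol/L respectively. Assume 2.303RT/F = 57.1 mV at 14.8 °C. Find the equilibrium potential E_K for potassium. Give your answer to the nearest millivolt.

E = (57.1/z) · log₁₀([K⁺]_out/[K⁺]_in) with z = +1.
= (57.1/1) · log₁₀(4.8/140) = 57.10 · log₁₀(0.03429)
= 57.10 · (-1.4649) = -83.65 mV

-84 mV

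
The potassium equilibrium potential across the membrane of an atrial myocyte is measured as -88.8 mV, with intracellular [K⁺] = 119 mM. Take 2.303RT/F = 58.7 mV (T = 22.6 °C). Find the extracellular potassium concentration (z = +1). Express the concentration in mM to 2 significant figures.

3.7 mM

Nernst: E = (58.7/1) · log₁₀([out]/[in]), so log₁₀([out]/[in]) = -88.8 × 1 / 58.7 = -1.5128.
[out]/[in] = 10^(-1.5128) = 0.03071.
[out] = 0.03071 × 119 = 3.654 mM.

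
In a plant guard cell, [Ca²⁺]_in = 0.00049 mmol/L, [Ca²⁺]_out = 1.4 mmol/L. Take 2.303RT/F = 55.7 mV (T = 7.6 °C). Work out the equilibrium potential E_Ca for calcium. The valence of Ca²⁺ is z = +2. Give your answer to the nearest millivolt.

96 mV

E = (55.7/z) · log₁₀([Ca²⁺]_out/[Ca²⁺]_in) with z = +2.
= (55.7/2) · log₁₀(1.4/0.00049) = 27.85 · log₁₀(2857)
= 27.85 · (3.4559) = 96.25 mV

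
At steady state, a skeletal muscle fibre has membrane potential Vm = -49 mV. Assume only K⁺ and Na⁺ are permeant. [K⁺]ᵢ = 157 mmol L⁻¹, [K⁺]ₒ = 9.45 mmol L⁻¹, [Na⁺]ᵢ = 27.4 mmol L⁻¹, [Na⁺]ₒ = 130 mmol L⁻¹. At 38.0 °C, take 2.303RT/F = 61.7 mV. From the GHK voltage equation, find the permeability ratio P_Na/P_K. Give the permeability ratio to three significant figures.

Let α = P_Na/P_K. GHK: Vm = 61.7·log₁₀[(Kₒ + α·Naₒ)/(Kᵢ + α·Naᵢ)].
10^(Vm/61.7) = 10^(-49.0/61.7) = 0.16063
So 0.16063·(Kᵢ + α·Naᵢ) = Kₒ + α·Naₒ → α = (0.16063·157.0 − 9.45) / (130.0 − 0.16063·27.4)
α = (25.22 − 9.45) / (130.0 − 4.401) = 15.77/125.6 = 0.1256

0.126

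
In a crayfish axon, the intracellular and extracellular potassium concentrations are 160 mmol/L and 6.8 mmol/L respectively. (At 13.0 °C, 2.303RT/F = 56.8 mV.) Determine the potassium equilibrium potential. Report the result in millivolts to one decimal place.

E = (56.8/z) · log₁₀([K⁺]_out/[K⁺]_in) with z = +1.
= (56.8/1) · log₁₀(6.8/160) = 56.80 · log₁₀(0.0425)
= 56.80 · (-1.3716) = -77.91 mV

-77.9 mV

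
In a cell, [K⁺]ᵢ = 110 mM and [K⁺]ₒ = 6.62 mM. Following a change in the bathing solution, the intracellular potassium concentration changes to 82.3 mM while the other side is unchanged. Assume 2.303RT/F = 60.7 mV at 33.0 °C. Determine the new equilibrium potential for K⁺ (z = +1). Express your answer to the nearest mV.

-66 mV

After the shift: [K⁺]_out = 6.62, [K⁺]_in = 82.3 mM.
E_new = (60.7/1)·log₁₀(6.62/82.3) = 60.70 · (-1.0945) = -66.44 mV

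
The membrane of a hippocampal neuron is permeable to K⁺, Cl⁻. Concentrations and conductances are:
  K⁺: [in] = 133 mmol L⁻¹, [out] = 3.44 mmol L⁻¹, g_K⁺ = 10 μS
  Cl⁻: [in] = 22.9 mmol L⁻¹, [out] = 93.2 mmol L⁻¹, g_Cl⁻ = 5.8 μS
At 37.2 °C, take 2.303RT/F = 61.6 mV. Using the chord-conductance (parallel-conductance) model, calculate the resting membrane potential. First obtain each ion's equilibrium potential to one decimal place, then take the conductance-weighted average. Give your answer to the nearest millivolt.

-76 mV

E_K⁺ = (61.6/1)·log₁₀(3.44/133) = -97.8 mV
E_Cl⁻ = (61.6/-1)·log₁₀(93.2/22.9) = -37.6 mV
Vm = (Σ gᵢEᵢ)/(Σ gᵢ) = (10·-97.8 + 5.8·-37.6) / (10 + 5.8)
= -1196.08 / 15.8 = -75.70 mV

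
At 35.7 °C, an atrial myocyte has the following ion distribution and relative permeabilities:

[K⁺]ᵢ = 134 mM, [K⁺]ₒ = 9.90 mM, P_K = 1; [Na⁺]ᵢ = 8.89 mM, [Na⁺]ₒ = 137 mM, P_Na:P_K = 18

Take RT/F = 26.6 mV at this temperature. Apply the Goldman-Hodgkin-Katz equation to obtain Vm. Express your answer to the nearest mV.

Vm = 26.6 · ln[(Σ P·[cation]ₒ + Σ P·[anion]ᵢ) / (Σ P·[cation]ᵢ + Σ P·[anion]ₒ)]
Numerator = 1×9.90 + 18×137 = 2476
Denominator = 1×134 + 18×8.89 = 294
Vm = 26.6 · ln(8.4209) = 26.6 × (2.1307) = 56.68 mV

57 mV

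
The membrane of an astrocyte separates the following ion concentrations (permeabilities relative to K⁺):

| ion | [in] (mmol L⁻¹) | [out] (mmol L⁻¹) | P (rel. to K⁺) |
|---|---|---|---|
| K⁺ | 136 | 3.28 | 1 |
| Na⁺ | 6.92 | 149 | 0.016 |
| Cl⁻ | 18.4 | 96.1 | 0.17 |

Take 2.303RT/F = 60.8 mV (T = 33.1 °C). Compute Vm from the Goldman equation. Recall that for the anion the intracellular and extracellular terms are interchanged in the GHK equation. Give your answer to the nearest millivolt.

-75 mV

Vm = 60.8 · log₁₀[(Σ P·[cation]ₒ + Σ P·[anion]ᵢ) / (Σ P·[cation]ᵢ + Σ P·[anion]ₒ)]
Numerator = 1×3.28 + 0.016×149 + 0.17×18.4 = 8.792
Denominator = 1×136 + 0.016×6.92 + 0.17×96.1 = 152.4
Vm = 60.8 · log₁₀(0.057672) = 60.8 × (-1.2390) = -75.33 mV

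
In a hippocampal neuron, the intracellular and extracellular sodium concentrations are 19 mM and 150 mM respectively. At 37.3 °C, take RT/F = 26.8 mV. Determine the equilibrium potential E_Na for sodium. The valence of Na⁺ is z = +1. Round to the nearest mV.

E = (26.8/z) · ln([Na⁺]_out/[Na⁺]_in) with z = +1.
= (26.8/1) · ln(150/19) = 26.80 · ln(7.895)
= 26.80 · (2.0662) = 55.37 mV

55 mV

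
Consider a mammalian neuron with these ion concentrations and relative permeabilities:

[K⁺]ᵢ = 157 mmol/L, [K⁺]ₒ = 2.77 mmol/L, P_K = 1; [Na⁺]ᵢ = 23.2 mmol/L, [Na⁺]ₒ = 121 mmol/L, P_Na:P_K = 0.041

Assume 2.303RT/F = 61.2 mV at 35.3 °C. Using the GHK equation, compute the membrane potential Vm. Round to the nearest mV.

Vm = 61.2 · log₁₀[(Σ P·[cation]ₒ + Σ P·[anion]ᵢ) / (Σ P·[cation]ᵢ + Σ P·[anion]ₒ)]
Numerator = 1×2.77 + 0.041×121 = 7.731
Denominator = 1×157 + 0.041×23.2 = 158
Vm = 61.2 · log₁₀(0.048945) = 61.2 × (-1.3103) = -80.19 mV

-80 mV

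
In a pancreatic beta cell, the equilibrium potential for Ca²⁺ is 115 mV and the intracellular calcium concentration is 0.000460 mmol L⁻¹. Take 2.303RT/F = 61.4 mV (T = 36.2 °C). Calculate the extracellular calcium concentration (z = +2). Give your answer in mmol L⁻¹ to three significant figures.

2.56 mmol L⁻¹

Nernst: E = (61.4/2) · log₁₀([out]/[in]), so log₁₀([out]/[in]) = 115.0 × 2 / 61.4 = 3.7459.
[out]/[in] = 10^(3.7459) = 5571.
[out] = 5571 × 0.000460 = 2.563 mmol L⁻¹.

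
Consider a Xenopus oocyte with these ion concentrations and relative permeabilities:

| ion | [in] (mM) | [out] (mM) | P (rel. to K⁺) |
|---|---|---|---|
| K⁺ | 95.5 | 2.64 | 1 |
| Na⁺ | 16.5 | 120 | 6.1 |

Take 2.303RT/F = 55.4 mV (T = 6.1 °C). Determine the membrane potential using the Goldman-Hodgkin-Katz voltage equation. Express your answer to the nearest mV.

32 mV

Vm = 55.4 · log₁₀[(Σ P·[cation]ₒ + Σ P·[anion]ᵢ) / (Σ P·[cation]ᵢ + Σ P·[anion]ₒ)]
Numerator = 1×2.64 + 6.1×120 = 734.6
Denominator = 1×95.5 + 6.1×16.5 = 196.1
Vm = 55.4 · log₁₀(3.7453) = 55.4 × (0.5735) = 31.77 mV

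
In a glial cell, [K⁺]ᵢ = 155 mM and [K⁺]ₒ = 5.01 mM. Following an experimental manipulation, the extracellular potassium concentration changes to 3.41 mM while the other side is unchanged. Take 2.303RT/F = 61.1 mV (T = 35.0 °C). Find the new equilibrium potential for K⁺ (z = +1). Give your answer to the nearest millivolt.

-101 mV

After the shift: [K⁺]_out = 3.41, [K⁺]_in = 155 mM.
E_new = (61.1/1)·log₁₀(3.41/155) = 61.10 · (-1.6576) = -101.28 mV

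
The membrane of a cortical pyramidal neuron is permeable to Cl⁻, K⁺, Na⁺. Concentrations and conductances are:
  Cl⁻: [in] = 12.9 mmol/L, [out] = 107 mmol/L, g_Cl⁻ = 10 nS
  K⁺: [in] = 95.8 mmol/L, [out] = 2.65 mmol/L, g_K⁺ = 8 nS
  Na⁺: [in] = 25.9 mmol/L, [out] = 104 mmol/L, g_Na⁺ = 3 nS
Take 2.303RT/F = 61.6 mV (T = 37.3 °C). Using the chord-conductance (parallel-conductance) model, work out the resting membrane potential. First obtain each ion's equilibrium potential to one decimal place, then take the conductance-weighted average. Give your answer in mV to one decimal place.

-58.2 mV

E_Cl⁻ = (61.6/-1)·log₁₀(107/12.9) = -56.6 mV
E_K⁺ = (61.6/1)·log₁₀(2.65/95.8) = -96.0 mV
E_Na⁺ = (61.6/1)·log₁₀(104/25.9) = 37.2 mV
Vm = (Σ gᵢEᵢ)/(Σ gᵢ) = (10·-56.6 + 8·-96.0 + 3·37.2) / (10 + 8 + 3)
= -1222.40 / 21 = -58.21 mV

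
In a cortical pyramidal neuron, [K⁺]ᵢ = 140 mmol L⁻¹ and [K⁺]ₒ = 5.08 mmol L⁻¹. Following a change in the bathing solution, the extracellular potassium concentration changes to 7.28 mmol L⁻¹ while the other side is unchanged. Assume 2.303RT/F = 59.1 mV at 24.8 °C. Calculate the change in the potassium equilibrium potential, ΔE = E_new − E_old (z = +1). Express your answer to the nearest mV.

E_old = (59.1/1)·log₁₀(5.08/140) = -85.12 mV
E_new = (59.1/1)·log₁₀(7.28/140) = -75.88 mV
ΔE = -75.88 − (-85.12) = 9.24 mV

9 mV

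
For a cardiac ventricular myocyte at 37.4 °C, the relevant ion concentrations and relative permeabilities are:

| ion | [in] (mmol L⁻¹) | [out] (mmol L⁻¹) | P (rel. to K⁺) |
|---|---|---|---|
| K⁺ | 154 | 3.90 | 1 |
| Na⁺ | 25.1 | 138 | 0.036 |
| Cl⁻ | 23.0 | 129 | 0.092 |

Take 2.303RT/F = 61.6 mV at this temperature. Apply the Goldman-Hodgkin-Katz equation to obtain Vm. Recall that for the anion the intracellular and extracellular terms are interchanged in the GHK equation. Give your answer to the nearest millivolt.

-73 mV

Vm = 61.6 · log₁₀[(Σ P·[cation]ₒ + Σ P·[anion]ᵢ) / (Σ P·[cation]ᵢ + Σ P·[anion]ₒ)]
Numerator = 1×3.90 + 0.036×138 + 0.092×23.0 = 10.98
Denominator = 1×154 + 0.036×25.1 + 0.092×129 = 166.8
Vm = 61.6 · log₁₀(0.065863) = 61.6 × (-1.1814) = -72.77 mV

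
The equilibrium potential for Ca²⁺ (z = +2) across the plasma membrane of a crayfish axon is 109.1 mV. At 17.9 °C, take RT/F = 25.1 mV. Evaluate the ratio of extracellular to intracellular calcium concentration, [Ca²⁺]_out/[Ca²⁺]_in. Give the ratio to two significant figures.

6000

ln([out]/[in]) = E·z/(25.1) = 109.1 × 2 / 25.1 = 8.6932
[out]/[in] = e^(8.6932) = 5962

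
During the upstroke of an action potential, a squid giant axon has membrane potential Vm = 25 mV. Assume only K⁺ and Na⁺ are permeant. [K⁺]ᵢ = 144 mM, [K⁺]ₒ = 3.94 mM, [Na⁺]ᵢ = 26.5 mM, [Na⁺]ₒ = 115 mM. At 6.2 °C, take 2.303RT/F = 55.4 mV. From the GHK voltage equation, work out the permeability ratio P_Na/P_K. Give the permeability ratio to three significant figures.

10.1

Let α = P_Na/P_K. GHK: Vm = 55.4·log₁₀[(Kₒ + α·Naₒ)/(Kᵢ + α·Naᵢ)].
10^(Vm/55.4) = 10^(25.0/55.4) = 2.8266
So 2.8266·(Kᵢ + α·Naᵢ) = Kₒ + α·Naₒ → α = (2.8266·144.0 − 3.94) / (115.0 − 2.8266·26.5)
α = (407 − 3.94) / (115.0 − 74.9) = 403.1/40.1 = 10.05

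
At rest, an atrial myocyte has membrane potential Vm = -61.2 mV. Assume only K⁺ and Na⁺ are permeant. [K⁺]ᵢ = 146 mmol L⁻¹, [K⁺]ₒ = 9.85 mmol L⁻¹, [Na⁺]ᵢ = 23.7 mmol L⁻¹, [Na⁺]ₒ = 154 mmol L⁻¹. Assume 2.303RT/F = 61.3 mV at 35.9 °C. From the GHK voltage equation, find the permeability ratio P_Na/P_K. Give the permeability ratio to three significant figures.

Let α = P_Na/P_K. GHK: Vm = 61.3·log₁₀[(Kₒ + α·Naₒ)/(Kᵢ + α·Naᵢ)].
10^(Vm/61.3) = 10^(-61.2/61.3) = 0.10038
So 0.10038·(Kᵢ + α·Naᵢ) = Kₒ + α·Naₒ → α = (0.10038·146.0 − 9.85) / (154.0 − 0.10038·23.7)
α = (14.65 − 9.85) / (154.0 − 2.379) = 4.805/151.6 = 0.03169

0.0317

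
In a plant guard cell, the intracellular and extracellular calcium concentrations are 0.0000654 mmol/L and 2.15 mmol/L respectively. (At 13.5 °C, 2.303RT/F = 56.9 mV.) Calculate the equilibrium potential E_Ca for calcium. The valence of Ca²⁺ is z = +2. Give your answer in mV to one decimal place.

E = (56.9/z) · log₁₀([Ca²⁺]_out/[Ca²⁺]_in) with z = +2.
= (56.9/2) · log₁₀(2.15/0.0000654) = 28.45 · log₁₀(3.287e+04)
= 28.45 · (4.5169) = 128.50 mV

128.5 mV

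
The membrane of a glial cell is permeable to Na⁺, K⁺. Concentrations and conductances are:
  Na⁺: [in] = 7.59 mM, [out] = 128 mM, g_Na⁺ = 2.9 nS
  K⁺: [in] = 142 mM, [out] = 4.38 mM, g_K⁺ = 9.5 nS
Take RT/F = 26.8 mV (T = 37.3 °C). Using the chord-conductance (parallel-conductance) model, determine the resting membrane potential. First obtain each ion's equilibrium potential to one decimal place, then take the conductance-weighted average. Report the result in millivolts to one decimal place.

-53.7 mV

E_Na⁺ = (26.8/1)·ln(128/7.59) = 75.7 mV
E_K⁺ = (26.8/1)·ln(4.38/142) = -93.2 mV
Vm = (Σ gᵢEᵢ)/(Σ gᵢ) = (2.9·75.7 + 9.5·-93.2) / (2.9 + 9.5)
= -665.87 / 12.4 = -53.70 mV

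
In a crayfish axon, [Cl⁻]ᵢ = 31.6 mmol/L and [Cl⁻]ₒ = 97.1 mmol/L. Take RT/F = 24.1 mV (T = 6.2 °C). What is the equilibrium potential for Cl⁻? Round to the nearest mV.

E = (24.1/z) · ln([Cl⁻]_out/[Cl⁻]_in) with z = -1.
For an anion, dividing by z = -1 reverses the sign.
= (24.1/-1) · ln(97.1/31.6) = -24.10 · ln(3.073)
= -24.10 · (1.1226) = -27.05 mV

-27 mV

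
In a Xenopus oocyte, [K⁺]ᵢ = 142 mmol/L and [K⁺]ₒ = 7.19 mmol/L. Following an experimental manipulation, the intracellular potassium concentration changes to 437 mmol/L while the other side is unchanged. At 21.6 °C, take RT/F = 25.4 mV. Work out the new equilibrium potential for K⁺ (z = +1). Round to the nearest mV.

-104 mV

After the shift: [K⁺]_out = 7.19, [K⁺]_in = 437 mmol/L.
E_new = (25.4/1)·ln(7.19/437) = 25.40 · (-4.1072) = -104.32 mV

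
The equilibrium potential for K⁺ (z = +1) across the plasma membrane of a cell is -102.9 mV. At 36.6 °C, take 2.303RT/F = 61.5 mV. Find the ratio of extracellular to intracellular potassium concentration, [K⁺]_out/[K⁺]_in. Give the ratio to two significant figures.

0.021

log₁₀([out]/[in]) = E·z/(61.5) = -102.9 × 1 / 61.5 = -1.6732
[out]/[in] = 10^(-1.6732) = 0.02122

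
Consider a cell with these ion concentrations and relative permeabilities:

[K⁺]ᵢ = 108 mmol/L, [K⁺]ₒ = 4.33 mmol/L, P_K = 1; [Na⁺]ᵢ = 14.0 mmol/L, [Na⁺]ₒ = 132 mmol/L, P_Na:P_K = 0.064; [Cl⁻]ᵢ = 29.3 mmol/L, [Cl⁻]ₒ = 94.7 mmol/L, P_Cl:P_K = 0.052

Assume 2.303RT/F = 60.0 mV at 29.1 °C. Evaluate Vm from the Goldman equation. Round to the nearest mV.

-54 mV

Vm = 60.0 · log₁₀[(Σ P·[cation]ₒ + Σ P·[anion]ᵢ) / (Σ P·[cation]ᵢ + Σ P·[anion]ₒ)]
Numerator = 1×4.33 + 0.064×132 + 0.052×29.3 = 14.3
Denominator = 1×108 + 0.064×14.0 + 0.052×94.7 = 113.8
Vm = 60.0 · log₁₀(0.12565) = 60.0 × (-0.9008) = -54.05 mV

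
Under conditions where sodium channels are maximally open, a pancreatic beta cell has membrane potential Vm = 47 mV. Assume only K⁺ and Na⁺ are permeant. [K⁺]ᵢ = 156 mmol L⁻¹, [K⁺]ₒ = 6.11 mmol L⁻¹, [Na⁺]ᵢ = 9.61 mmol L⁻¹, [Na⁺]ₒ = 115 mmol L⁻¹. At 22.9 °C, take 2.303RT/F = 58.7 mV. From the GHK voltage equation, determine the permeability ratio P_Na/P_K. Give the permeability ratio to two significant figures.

Let α = P_Na/P_K. GHK: Vm = 58.7·log₁₀[(Kₒ + α·Naₒ)/(Kᵢ + α·Naᵢ)].
10^(Vm/58.7) = 10^(47.0/58.7) = 6.3195
So 6.3195·(Kᵢ + α·Naᵢ) = Kₒ + α·Naₒ → α = (6.3195·156.0 − 6.11) / (115.0 − 6.3195·9.61)
α = (985.8 − 6.11) / (115.0 − 60.73) = 979.7/54.27 = 18.05

18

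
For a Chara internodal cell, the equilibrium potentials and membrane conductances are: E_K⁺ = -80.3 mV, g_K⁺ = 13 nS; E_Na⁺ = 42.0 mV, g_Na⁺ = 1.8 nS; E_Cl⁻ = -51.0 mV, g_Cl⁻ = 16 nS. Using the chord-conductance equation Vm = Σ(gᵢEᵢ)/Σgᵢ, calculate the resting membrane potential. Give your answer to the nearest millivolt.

-58 mV

Σ gᵢEᵢ = 13·(-80.3) + 1.8·(42.0) + 16·(-51.0) = -1784.30
Σ gᵢ = 13 + 1.8 + 16 = 30.8
Vm = -1784.30 / 30.8 = -57.93 mV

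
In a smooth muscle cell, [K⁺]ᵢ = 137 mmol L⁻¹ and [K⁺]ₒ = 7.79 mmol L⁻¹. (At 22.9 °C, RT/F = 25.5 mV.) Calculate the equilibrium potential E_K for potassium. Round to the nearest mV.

-73 mV

E = (25.5/z) · ln([K⁺]_out/[K⁺]_in) with z = +1.
= (25.5/1) · ln(7.79/137) = 25.50 · ln(0.05686)
= 25.50 · (-2.8671) = -73.11 mV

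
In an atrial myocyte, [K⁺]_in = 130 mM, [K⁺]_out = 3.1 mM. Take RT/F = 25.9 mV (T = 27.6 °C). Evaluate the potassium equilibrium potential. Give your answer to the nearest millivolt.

-97 mV

E = (25.9/z) · ln([K⁺]_out/[K⁺]_in) with z = +1.
= (25.9/1) · ln(3.1/130) = 25.90 · ln(0.02385)
= 25.90 · (-3.7361) = -96.77 mV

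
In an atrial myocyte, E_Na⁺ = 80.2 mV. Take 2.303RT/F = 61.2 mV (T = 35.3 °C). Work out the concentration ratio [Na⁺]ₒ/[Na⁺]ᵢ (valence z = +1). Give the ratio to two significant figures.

20

log₁₀([out]/[in]) = E·z/(61.2) = 80.2 × 1 / 61.2 = 1.3105
[out]/[in] = 10^(1.3105) = 20.44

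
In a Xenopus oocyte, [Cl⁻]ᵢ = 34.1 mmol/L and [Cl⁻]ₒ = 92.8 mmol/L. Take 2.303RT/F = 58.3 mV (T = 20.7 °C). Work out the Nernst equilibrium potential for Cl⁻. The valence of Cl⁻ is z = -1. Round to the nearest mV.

-25 mV

E = (58.3/z) · log₁₀([Cl⁻]_out/[Cl⁻]_in) with z = -1.
For an anion, dividing by z = -1 reverses the sign.
= (58.3/-1) · log₁₀(92.8/34.1) = -58.30 · log₁₀(2.721)
= -58.30 · (0.4348) = -25.35 mV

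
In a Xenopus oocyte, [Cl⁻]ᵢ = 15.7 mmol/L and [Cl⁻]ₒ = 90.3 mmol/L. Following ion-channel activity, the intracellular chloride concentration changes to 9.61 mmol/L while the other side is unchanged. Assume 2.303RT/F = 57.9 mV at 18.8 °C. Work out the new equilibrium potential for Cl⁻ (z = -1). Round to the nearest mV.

After the shift: [Cl⁻]_out = 90.3, [Cl⁻]_in = 9.61 mmol/L.
E_new = (57.9/-1)·log₁₀(90.3/9.61) = -57.90 · (0.9730) = -56.33 mV

-56 mV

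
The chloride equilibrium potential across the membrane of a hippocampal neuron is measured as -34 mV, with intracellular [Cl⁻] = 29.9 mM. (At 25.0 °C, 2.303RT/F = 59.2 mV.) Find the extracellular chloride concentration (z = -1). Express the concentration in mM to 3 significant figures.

Nernst: E = (59.2/-1) · log₁₀([out]/[in]), so log₁₀([out]/[in]) = -34.0 × -1 / 59.2 = 0.5743.
[out]/[in] = 10^(0.5743) = 3.753.
[out] = 3.753 × 29.9 = 112.2 mM.

112 mM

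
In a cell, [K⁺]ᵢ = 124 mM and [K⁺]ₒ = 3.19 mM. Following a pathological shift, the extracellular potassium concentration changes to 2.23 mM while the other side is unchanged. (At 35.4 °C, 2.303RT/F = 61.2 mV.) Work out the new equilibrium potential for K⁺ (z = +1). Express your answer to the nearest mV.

After the shift: [K⁺]_out = 2.23, [K⁺]_in = 124 mM.
E_new = (61.2/1)·log₁₀(2.23/124) = 61.20 · (-1.7451) = -106.80 mV

-107 mV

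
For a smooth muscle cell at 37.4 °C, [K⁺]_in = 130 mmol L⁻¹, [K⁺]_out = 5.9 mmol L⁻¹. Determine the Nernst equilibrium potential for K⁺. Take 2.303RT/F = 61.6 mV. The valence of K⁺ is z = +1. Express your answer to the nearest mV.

E = (61.6/z) · log₁₀([K⁺]_out/[K⁺]_in) with z = +1.
= (61.6/1) · log₁₀(5.9/130) = 61.60 · log₁₀(0.04538)
= 61.60 · (-1.3431) = -82.73 mV

-83 mV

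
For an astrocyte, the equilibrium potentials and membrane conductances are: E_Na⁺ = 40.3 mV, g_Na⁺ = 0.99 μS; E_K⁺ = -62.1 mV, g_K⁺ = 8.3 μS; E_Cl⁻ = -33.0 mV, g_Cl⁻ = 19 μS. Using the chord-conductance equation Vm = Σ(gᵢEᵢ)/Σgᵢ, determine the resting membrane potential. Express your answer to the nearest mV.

-39 mV

Σ gᵢEᵢ = 0.99·(40.3) + 8.3·(-62.1) + 19·(-33.0) = -1102.53
Σ gᵢ = 0.99 + 8.3 + 19 = 28.29
Vm = -1102.53 / 28.29 = -38.97 mV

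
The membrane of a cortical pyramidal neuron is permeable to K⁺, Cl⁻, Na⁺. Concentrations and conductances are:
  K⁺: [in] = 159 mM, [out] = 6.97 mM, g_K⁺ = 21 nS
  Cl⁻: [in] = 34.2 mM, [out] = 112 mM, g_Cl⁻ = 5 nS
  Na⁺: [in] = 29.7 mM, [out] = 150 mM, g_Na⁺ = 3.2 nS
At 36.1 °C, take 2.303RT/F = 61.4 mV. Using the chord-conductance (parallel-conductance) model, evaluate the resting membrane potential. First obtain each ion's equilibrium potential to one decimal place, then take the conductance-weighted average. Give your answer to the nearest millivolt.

-61 mV

E_K⁺ = (61.4/1)·log₁₀(6.97/159) = -83.4 mV
E_Cl⁻ = (61.4/-1)·log₁₀(112/34.2) = -31.6 mV
E_Na⁺ = (61.4/1)·log₁₀(150/29.7) = 43.2 mV
Vm = (Σ gᵢEᵢ)/(Σ gᵢ) = (21·-83.4 + 5·-31.6 + 3.2·43.2) / (21 + 5 + 3.2)
= -1771.16 / 29.2 = -60.66 mV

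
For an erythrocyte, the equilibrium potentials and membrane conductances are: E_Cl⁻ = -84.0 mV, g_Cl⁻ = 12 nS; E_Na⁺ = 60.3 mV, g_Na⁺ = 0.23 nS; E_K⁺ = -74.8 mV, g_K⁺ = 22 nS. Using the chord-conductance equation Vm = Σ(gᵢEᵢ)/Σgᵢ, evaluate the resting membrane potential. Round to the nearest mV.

-77 mV

Σ gᵢEᵢ = 12·(-84.0) + 0.23·(60.3) + 22·(-74.8) = -2639.73
Σ gᵢ = 12 + 0.23 + 22 = 34.23
Vm = -2639.73 / 34.23 = -77.12 mV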